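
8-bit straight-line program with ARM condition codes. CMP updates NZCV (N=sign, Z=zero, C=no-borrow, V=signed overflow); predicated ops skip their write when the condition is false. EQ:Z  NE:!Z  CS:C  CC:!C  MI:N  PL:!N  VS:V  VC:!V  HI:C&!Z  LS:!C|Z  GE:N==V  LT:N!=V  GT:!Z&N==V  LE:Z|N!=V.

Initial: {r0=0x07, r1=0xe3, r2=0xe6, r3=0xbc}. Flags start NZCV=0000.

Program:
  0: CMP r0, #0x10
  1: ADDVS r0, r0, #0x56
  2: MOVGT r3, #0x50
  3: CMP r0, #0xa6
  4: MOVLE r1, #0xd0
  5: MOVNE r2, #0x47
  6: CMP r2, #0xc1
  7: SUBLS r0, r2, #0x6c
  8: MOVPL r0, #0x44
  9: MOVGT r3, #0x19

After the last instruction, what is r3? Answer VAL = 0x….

VAL = 0x19

0: ✓ CMP  NZCV=1000
1: · ADDVS
2: · MOVGT
3: ✓ CMP  NZCV=0000
4: · MOVLE
5: ✓ MOVNE  r2←0x47
6: ✓ CMP  NZCV=1001
7: ✓ SUBLS  r0←0xdb
8: · MOVPL
9: ✓ MOVGT  r3←0x19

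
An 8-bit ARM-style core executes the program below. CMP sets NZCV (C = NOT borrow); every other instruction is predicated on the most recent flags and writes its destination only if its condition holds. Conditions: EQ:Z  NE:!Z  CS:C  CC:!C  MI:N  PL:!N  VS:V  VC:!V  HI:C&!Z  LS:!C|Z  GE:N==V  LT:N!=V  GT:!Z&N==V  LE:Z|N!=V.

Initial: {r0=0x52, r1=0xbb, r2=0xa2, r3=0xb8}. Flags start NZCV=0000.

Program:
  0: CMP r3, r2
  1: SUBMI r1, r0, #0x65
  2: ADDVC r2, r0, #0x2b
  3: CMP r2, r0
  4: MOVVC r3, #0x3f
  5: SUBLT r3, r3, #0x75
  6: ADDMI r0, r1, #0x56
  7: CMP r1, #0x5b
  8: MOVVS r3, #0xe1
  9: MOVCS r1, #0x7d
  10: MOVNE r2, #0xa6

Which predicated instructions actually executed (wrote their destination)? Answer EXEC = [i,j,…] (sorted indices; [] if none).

EXEC = [2,4,8,9,10]

[0] flags=0010 → (cmp)
[1] flags=0010 MI?F → skip
[2] flags=0010 VC?T → r2=0x7d
[3] flags=0010 → (cmp)
[4] flags=0010 VC?T → r3=0x3f
[5] flags=0010 LT?F → skip
[6] flags=0010 MI?F → skip
[7] flags=0011 → (cmp)
[8] flags=0011 VS?T → r3=0xe1
[9] flags=0011 CS?T → r1=0x7d
[10] flags=0011 NE?T → r2=0xa6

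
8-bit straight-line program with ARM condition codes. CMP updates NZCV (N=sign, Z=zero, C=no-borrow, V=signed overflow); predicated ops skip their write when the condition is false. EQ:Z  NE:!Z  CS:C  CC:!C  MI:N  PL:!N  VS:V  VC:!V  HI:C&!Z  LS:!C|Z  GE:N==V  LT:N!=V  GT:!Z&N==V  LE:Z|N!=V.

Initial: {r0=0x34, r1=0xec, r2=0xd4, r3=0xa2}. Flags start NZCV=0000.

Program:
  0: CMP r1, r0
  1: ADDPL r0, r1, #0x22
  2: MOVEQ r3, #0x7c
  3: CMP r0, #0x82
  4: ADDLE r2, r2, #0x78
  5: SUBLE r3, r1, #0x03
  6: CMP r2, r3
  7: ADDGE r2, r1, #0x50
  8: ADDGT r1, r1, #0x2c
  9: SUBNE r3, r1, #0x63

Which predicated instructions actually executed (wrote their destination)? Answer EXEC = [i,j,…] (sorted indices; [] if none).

[0] flags=1010 → (cmp)
[1] flags=1010 PL?F → skip
[2] flags=1010 EQ?F → skip
[3] flags=1001 → (cmp)
[4] flags=1001 LE?F → skip
[5] flags=1001 LE?F → skip
[6] flags=0010 → (cmp)
[7] flags=0010 GE?T → r2=0x3c
[8] flags=0010 GT?T → r1=0x18
[9] flags=0010 NE?T → r3=0xb5

EXEC = [7,8,9]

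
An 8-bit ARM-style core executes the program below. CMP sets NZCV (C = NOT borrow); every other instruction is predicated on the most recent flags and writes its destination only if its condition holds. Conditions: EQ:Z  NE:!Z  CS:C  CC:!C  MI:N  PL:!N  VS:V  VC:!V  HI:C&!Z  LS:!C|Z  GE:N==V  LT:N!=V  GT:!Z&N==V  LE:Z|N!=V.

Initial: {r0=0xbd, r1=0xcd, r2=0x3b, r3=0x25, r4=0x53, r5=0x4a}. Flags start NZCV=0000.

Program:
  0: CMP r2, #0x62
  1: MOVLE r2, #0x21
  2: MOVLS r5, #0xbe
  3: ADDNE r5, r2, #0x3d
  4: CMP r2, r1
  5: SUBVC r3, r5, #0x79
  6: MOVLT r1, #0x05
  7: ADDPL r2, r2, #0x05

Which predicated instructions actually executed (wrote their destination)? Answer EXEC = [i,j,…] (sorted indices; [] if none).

0: ✓ CMP  NZCV=1000
1: ✓ MOVLE  r2←0x21
2: ✓ MOVLS  r5←0xbe
3: ✓ ADDNE  r5←0x5e
4: ✓ CMP  NZCV=0000
5: ✓ SUBVC  r3←0xe5
6: · MOVLT
7: ✓ ADDPL  r2←0x26

EXEC = [1,2,3,5,7]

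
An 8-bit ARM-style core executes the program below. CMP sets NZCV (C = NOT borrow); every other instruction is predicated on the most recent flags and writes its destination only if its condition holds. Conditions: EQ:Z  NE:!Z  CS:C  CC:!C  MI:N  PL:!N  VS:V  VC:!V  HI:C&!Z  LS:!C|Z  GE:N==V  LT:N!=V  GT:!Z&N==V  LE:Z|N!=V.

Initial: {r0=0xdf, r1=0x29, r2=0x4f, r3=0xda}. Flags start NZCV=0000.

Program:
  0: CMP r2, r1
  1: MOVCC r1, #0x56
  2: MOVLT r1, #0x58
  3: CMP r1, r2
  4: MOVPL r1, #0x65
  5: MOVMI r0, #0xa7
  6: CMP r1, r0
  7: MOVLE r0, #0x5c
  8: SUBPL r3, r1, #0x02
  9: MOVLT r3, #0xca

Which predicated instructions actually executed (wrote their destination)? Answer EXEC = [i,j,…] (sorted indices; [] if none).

EXEC = [5]

[0] flags=0010 → (cmp)
[1] flags=0010 CC?F → skip
[2] flags=0010 LT?F → skip
[3] flags=1000 → (cmp)
[4] flags=1000 PL?F → skip
[5] flags=1000 MI?T → r0=0xa7
[6] flags=1001 → (cmp)
[7] flags=1001 LE?F → skip
[8] flags=1001 PL?F → skip
[9] flags=1001 LT?F → skip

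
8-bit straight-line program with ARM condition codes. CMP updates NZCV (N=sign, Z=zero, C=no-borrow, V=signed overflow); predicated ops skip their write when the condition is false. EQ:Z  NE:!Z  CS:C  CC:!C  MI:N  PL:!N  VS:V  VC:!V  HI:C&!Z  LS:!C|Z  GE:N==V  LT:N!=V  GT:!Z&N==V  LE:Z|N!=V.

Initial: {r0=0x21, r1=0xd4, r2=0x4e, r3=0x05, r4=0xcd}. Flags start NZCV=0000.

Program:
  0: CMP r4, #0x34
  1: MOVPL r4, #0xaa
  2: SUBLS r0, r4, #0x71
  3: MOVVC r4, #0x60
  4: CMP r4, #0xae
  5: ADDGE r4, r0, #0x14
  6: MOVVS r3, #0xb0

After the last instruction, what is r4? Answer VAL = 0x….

[0] flags=1010 → (cmp)
[1] flags=1010 PL?F → skip
[2] flags=1010 LS?F → skip
[3] flags=1010 VC?T → r4=0x60
[4] flags=1001 → (cmp)
[5] flags=1001 GE?T → r4=0x35
[6] flags=1001 VS?T → r3=0xb0

VAL = 0x35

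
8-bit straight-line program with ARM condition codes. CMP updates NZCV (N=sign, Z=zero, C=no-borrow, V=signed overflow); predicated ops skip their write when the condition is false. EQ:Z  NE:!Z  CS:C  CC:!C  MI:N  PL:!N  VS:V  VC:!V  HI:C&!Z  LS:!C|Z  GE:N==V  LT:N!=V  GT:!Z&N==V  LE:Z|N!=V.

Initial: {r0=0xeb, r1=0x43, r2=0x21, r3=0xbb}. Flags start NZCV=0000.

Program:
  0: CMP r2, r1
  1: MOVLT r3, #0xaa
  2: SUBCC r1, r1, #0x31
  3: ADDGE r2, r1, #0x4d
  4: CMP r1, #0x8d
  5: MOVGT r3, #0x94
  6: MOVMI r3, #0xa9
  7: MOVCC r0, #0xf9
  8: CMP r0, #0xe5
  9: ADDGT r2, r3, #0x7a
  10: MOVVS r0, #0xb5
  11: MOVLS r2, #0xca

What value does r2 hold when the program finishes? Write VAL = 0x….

[0] flags=1000 → (cmp)
[1] flags=1000 LT?T → r3=0xaa
[2] flags=1000 CC?T → r1=0x12
[3] flags=1000 GE?F → skip
[4] flags=1001 → (cmp)
[5] flags=1001 GT?T → r3=0x94
[6] flags=1001 MI?T → r3=0xa9
[7] flags=1001 CC?T → r0=0xf9
[8] flags=0010 → (cmp)
[9] flags=0010 GT?T → r2=0x23
[10] flags=0010 VS?F → skip
[11] flags=0010 LS?F → skip

VAL = 0x23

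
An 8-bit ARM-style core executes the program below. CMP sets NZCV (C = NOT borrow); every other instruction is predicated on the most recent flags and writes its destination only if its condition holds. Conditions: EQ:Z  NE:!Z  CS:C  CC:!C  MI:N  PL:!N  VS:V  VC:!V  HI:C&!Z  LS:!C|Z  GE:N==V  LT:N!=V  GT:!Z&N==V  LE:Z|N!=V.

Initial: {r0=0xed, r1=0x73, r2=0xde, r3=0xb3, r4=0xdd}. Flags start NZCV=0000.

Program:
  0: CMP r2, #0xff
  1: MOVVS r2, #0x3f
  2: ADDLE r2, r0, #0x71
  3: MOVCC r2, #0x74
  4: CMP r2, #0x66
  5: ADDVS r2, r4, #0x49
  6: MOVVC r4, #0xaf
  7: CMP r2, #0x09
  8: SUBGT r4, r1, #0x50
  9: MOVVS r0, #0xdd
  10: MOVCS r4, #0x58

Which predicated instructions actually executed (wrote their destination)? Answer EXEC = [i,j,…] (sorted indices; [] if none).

[0] flags=1000 → (cmp)
[1] flags=1000 VS?F → skip
[2] flags=1000 LE?T → r2=0x5e
[3] flags=1000 CC?T → r2=0x74
[4] flags=0010 → (cmp)
[5] flags=0010 VS?F → skip
[6] flags=0010 VC?T → r4=0xaf
[7] flags=0010 → (cmp)
[8] flags=0010 GT?T → r4=0x23
[9] flags=0010 VS?F → skip
[10] flags=0010 CS?T → r4=0x58

EXEC = [2,3,6,8,10]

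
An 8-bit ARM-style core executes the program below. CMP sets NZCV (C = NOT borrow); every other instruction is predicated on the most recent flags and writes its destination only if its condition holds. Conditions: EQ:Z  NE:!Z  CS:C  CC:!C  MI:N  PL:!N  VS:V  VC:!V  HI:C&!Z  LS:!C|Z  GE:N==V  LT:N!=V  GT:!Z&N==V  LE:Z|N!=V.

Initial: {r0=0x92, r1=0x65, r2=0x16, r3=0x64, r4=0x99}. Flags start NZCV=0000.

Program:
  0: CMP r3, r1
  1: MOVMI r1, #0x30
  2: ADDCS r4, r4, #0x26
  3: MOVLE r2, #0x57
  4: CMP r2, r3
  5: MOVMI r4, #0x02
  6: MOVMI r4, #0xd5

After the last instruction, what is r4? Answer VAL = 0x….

0: ✓ CMP  NZCV=1000
1: ✓ MOVMI  r1←0x30
2: · ADDCS
3: ✓ MOVLE  r2←0x57
4: ✓ CMP  NZCV=1000
5: ✓ MOVMI  r4←0x02
6: ✓ MOVMI  r4←0xd5

VAL = 0xd5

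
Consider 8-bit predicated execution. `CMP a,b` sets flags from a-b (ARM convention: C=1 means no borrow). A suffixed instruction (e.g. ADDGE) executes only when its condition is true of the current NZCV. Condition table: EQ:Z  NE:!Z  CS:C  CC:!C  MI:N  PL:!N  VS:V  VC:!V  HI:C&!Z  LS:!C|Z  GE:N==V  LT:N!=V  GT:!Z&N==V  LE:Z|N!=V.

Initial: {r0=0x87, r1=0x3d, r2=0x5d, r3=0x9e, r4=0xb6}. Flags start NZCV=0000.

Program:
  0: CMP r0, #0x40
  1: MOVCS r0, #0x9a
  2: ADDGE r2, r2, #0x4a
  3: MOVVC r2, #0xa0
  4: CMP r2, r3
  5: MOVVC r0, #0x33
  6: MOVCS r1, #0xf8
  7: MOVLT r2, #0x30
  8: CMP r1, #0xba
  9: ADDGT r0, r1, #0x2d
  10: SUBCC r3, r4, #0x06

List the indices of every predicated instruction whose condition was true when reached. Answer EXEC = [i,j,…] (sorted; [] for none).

EXEC = [1,9,10]

0: ✓ CMP  NZCV=0011
1: ✓ MOVCS  r0←0x9a
2: · ADDGE
3: · MOVVC
4: ✓ CMP  NZCV=1001
5: · MOVVC
6: · MOVCS
7: · MOVLT
8: ✓ CMP  NZCV=1001
9: ✓ ADDGT  r0←0x6a
10: ✓ SUBCC  r3←0xb0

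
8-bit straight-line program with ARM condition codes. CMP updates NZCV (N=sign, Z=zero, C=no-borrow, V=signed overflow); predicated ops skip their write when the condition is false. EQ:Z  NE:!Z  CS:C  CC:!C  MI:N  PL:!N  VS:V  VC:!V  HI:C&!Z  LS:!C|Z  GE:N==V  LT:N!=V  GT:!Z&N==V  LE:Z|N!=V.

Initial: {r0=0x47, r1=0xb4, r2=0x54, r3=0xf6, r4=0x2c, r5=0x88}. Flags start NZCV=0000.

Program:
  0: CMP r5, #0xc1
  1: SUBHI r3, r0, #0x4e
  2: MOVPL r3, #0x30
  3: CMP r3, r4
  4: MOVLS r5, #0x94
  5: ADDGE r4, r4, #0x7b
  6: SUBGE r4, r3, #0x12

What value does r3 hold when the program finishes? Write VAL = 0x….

VAL = 0xf6

[0] flags=1000 → (cmp)
[1] flags=1000 HI?F → skip
[2] flags=1000 PL?F → skip
[3] flags=1010 → (cmp)
[4] flags=1010 LS?F → skip
[5] flags=1010 GE?F → skip
[6] flags=1010 GE?F → skip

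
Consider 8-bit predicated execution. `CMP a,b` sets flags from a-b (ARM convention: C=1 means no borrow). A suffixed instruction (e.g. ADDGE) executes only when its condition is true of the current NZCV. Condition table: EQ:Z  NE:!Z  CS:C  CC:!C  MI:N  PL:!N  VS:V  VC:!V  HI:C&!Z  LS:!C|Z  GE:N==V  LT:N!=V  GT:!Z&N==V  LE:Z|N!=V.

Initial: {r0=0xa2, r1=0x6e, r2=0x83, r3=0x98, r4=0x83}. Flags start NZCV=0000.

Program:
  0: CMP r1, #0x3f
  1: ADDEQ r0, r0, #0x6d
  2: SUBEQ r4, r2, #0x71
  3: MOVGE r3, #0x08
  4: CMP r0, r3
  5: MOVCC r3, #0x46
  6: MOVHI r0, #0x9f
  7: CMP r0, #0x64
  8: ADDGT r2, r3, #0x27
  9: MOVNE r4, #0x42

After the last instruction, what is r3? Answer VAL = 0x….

VAL = 0x08

[0] flags=0010 → (cmp)
[1] flags=0010 EQ?F → skip
[2] flags=0010 EQ?F → skip
[3] flags=0010 GE?T → r3=0x08
[4] flags=1010 → (cmp)
[5] flags=1010 CC?F → skip
[6] flags=1010 HI?T → r0=0x9f
[7] flags=0011 → (cmp)
[8] flags=0011 GT?F → skip
[9] flags=0011 NE?T → r4=0x42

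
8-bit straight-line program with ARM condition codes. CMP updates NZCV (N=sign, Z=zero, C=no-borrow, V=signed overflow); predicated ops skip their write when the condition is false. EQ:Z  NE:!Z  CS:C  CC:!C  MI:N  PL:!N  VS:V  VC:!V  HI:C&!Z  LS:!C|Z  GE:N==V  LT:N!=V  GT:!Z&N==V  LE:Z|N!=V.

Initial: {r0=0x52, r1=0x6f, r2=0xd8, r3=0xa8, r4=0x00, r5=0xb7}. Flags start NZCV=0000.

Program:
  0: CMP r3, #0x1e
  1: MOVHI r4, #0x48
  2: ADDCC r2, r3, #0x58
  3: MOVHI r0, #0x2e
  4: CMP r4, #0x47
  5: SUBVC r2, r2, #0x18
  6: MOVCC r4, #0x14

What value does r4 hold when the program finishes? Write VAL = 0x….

VAL = 0x48

[0] flags=1010 → (cmp)
[1] flags=1010 HI?T → r4=0x48
[2] flags=1010 CC?F → skip
[3] flags=1010 HI?T → r0=0x2e
[4] flags=0010 → (cmp)
[5] flags=0010 VC?T → r2=0xc0
[6] flags=0010 CC?F → skip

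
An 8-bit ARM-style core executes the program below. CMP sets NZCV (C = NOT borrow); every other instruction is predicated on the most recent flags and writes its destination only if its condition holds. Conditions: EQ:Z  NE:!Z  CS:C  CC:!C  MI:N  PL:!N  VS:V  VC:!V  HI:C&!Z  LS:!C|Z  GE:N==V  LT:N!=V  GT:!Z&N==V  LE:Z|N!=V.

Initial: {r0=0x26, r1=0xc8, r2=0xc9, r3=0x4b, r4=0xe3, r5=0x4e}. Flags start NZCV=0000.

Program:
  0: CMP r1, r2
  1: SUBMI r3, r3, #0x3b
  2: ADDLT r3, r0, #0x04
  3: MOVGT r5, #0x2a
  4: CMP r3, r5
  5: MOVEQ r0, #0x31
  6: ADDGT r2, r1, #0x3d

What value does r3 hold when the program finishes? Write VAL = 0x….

VAL = 0x2a

0: ✓ CMP  NZCV=1000
1: ✓ SUBMI  r3←0x10
2: ✓ ADDLT  r3←0x2a
3: · MOVGT
4: ✓ CMP  NZCV=1000
5: · MOVEQ
6: · ADDGT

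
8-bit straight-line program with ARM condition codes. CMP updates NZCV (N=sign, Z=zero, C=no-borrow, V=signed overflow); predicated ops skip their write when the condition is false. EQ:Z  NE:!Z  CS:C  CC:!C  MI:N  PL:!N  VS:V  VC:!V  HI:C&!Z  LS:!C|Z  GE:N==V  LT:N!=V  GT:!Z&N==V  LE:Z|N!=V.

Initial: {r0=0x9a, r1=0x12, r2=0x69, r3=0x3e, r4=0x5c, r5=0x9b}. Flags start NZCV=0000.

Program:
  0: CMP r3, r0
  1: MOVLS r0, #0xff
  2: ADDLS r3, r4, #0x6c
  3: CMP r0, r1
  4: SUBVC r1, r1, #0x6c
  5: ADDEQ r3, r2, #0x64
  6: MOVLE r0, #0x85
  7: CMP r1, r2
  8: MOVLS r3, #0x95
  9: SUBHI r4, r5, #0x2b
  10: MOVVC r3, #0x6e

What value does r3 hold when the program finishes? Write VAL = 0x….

[0] flags=1001 → (cmp)
[1] flags=1001 LS?T → r0=0xff
[2] flags=1001 LS?T → r3=0xc8
[3] flags=1010 → (cmp)
[4] flags=1010 VC?T → r1=0xa6
[5] flags=1010 EQ?F → skip
[6] flags=1010 LE?T → r0=0x85
[7] flags=0011 → (cmp)
[8] flags=0011 LS?F → skip
[9] flags=0011 HI?T → r4=0x70
[10] flags=0011 VC?F → skip

VAL = 0xc8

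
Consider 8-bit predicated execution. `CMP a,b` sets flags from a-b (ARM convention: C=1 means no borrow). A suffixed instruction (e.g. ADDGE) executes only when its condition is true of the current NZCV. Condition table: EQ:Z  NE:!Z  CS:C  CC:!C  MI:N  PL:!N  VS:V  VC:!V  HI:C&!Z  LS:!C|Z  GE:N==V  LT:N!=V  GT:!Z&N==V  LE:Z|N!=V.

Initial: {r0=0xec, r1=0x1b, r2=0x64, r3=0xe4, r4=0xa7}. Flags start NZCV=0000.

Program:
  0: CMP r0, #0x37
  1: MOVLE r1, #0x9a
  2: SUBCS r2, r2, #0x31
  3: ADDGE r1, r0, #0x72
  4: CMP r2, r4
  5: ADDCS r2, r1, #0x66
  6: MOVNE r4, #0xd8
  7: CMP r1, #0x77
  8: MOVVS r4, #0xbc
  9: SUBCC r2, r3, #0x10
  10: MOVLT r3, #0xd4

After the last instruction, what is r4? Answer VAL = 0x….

VAL = 0xbc

0: ✓ CMP  NZCV=1010
1: ✓ MOVLE  r1←0x9a
2: ✓ SUBCS  r2←0x33
3: · ADDGE
4: ✓ CMP  NZCV=1001
5: · ADDCS
6: ✓ MOVNE  r4←0xd8
7: ✓ CMP  NZCV=0011
8: ✓ MOVVS  r4←0xbc
9: · SUBCC
10: ✓ MOVLT  r3←0xd4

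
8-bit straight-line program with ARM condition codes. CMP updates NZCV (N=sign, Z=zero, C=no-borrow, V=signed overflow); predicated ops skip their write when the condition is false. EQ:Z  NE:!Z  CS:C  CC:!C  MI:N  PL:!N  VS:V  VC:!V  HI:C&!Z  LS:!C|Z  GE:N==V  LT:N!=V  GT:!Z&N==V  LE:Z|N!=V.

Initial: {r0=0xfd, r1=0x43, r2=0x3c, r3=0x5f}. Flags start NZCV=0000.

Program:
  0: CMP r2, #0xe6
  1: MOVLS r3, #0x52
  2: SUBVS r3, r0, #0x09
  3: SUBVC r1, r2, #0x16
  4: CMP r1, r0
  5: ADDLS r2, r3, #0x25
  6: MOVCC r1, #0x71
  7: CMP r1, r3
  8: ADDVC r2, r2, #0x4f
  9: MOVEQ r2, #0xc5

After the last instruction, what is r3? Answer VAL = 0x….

[0] flags=0000 → (cmp)
[1] flags=0000 LS?T → r3=0x52
[2] flags=0000 VS?F → skip
[3] flags=0000 VC?T → r1=0x26
[4] flags=0000 → (cmp)
[5] flags=0000 LS?T → r2=0x77
[6] flags=0000 CC?T → r1=0x71
[7] flags=0010 → (cmp)
[8] flags=0010 VC?T → r2=0xc6
[9] flags=0010 EQ?F → skip

VAL = 0x52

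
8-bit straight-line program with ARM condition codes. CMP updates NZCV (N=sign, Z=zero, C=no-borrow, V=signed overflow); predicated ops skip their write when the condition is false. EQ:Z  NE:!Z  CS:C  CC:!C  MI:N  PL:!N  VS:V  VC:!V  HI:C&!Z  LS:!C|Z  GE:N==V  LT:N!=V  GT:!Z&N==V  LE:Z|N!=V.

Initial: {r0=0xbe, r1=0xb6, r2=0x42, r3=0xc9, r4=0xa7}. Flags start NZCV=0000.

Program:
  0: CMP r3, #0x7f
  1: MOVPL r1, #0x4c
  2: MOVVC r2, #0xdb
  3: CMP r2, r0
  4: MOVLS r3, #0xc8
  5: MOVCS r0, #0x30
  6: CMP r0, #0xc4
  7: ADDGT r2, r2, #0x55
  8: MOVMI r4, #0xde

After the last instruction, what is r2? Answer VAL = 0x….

VAL = 0x42

[0] flags=0011 → (cmp)
[1] flags=0011 PL?T → r1=0x4c
[2] flags=0011 VC?F → skip
[3] flags=1001 → (cmp)
[4] flags=1001 LS?T → r3=0xc8
[5] flags=1001 CS?F → skip
[6] flags=1000 → (cmp)
[7] flags=1000 GT?F → skip
[8] flags=1000 MI?T → r4=0xde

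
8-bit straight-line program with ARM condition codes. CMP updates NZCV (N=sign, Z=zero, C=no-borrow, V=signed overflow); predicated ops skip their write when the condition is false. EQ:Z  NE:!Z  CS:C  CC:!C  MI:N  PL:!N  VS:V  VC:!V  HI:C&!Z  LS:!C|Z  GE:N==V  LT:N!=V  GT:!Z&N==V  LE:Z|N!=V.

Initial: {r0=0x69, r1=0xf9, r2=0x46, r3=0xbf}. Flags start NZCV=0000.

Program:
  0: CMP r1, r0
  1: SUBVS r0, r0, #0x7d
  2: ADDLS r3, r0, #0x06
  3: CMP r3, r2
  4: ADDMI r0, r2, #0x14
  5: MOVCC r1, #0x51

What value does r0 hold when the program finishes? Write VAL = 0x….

VAL = 0x69

[0] flags=1010 → (cmp)
[1] flags=1010 VS?F → skip
[2] flags=1010 LS?F → skip
[3] flags=0011 → (cmp)
[4] flags=0011 MI?F → skip
[5] flags=0011 CC?F → skip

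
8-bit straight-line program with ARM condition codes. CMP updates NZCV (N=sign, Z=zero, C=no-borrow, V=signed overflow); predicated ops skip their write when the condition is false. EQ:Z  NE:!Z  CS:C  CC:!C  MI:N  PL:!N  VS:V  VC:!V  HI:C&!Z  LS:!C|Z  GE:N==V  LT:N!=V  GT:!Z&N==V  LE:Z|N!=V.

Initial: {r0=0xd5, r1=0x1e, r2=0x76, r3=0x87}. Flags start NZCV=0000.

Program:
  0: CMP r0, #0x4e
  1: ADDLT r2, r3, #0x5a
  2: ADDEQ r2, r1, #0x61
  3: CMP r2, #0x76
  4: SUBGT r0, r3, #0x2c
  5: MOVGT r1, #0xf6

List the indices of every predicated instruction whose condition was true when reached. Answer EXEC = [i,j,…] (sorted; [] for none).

[0] flags=1010 → (cmp)
[1] flags=1010 LT?T → r2=0xe1
[2] flags=1010 EQ?F → skip
[3] flags=0011 → (cmp)
[4] flags=0011 GT?F → skip
[5] flags=0011 GT?F → skip

EXEC = [1]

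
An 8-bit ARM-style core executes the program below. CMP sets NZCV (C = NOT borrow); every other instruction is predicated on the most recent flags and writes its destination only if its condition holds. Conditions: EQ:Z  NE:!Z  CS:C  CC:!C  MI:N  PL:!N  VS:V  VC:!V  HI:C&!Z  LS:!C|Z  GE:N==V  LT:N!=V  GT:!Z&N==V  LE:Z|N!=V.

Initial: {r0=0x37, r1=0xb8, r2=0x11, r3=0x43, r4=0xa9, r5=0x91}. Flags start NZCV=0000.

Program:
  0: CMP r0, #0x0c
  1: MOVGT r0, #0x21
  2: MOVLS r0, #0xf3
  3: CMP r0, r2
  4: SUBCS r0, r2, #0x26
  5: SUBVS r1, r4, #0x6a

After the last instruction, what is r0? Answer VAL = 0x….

[0] flags=0010 → (cmp)
[1] flags=0010 GT?T → r0=0x21
[2] flags=0010 LS?F → skip
[3] flags=0010 → (cmp)
[4] flags=0010 CS?T → r0=0xeb
[5] flags=0010 VS?F → skip

VAL = 0xeb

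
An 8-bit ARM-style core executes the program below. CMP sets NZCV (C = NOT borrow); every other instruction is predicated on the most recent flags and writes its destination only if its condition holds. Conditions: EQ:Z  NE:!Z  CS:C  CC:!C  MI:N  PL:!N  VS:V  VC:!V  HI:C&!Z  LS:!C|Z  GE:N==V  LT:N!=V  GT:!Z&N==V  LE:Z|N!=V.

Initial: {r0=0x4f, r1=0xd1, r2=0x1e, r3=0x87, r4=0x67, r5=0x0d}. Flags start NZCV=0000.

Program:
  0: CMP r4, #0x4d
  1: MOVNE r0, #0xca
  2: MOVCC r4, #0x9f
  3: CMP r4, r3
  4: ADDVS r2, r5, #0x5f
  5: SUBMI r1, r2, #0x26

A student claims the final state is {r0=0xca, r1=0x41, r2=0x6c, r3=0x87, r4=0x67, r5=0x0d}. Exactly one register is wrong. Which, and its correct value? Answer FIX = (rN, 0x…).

FIX = (r1, 0x46)

[0] flags=0010 → (cmp)
[1] flags=0010 NE?T → r0=0xca
[2] flags=0010 CC?F → skip
[3] flags=1001 → (cmp)
[4] flags=1001 VS?T → r2=0x6c
[5] flags=1001 MI?T → r1=0x46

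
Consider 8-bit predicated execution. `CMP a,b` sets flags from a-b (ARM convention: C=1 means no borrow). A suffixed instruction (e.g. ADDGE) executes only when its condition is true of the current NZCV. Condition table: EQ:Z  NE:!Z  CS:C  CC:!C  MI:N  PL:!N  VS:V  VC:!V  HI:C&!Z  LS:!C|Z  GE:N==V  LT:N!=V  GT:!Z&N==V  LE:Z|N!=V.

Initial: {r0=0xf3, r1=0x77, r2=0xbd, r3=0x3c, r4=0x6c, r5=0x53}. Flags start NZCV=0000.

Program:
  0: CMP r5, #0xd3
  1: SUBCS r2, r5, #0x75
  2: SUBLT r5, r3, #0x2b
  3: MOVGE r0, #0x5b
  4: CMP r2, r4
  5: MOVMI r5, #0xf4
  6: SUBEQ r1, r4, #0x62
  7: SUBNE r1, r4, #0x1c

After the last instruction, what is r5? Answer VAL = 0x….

VAL = 0x53

0: ✓ CMP  NZCV=1001
1: · SUBCS
2: · SUBLT
3: ✓ MOVGE  r0←0x5b
4: ✓ CMP  NZCV=0011
5: · MOVMI
6: · SUBEQ
7: ✓ SUBNE  r1←0x50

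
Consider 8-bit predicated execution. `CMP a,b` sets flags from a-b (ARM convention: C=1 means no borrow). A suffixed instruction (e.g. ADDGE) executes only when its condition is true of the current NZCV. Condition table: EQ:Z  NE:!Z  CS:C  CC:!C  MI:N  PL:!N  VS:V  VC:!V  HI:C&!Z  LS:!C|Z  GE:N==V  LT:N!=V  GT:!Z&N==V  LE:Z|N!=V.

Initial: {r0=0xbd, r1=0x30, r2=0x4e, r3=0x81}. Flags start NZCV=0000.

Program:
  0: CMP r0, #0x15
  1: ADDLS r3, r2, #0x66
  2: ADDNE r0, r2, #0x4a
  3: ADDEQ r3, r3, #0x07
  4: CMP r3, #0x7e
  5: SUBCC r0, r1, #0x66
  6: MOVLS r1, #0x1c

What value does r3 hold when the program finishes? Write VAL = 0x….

[0] flags=1010 → (cmp)
[1] flags=1010 LS?F → skip
[2] flags=1010 NE?T → r0=0x98
[3] flags=1010 EQ?F → skip
[4] flags=0011 → (cmp)
[5] flags=0011 CC?F → skip
[6] flags=0011 LS?F → skip

VAL = 0x81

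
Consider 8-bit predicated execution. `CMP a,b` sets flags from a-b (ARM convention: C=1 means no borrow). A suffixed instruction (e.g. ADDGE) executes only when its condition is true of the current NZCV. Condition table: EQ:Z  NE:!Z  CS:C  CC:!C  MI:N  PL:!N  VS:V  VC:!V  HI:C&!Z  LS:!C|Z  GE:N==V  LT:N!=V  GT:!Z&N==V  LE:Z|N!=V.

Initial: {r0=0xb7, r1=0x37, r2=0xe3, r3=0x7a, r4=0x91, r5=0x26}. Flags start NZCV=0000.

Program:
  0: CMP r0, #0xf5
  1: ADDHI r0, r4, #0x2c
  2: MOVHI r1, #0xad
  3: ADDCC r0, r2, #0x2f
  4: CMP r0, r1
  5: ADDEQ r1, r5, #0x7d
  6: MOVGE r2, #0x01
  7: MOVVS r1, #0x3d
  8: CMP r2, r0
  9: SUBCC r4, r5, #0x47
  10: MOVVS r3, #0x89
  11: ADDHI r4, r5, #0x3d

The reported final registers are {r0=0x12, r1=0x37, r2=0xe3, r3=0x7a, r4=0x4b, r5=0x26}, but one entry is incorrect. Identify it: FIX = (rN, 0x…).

0: ✓ CMP  NZCV=1000
1: · ADDHI
2: · MOVHI
3: ✓ ADDCC  r0←0x12
4: ✓ CMP  NZCV=1000
5: · ADDEQ
6: · MOVGE
7: · MOVVS
8: ✓ CMP  NZCV=1010
9: · SUBCC
10: · MOVVS
11: ✓ ADDHI  r4←0x63

FIX = (r4, 0x63)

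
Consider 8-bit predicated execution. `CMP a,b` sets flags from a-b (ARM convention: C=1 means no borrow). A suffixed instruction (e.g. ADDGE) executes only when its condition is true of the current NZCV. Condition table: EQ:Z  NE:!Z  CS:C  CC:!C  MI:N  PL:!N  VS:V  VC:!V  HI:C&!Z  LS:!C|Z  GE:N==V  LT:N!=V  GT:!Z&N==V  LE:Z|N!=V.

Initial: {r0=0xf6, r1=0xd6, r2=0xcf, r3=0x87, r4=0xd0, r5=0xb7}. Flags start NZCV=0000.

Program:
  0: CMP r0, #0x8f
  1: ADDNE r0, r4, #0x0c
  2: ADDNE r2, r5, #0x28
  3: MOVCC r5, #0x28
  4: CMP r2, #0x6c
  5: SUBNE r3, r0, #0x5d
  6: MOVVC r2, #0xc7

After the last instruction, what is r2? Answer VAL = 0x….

VAL = 0xdf

0: ✓ CMP  NZCV=0010
1: ✓ ADDNE  r0←0xdc
2: ✓ ADDNE  r2←0xdf
3: · MOVCC
4: ✓ CMP  NZCV=0011
5: ✓ SUBNE  r3←0x7f
6: · MOVVC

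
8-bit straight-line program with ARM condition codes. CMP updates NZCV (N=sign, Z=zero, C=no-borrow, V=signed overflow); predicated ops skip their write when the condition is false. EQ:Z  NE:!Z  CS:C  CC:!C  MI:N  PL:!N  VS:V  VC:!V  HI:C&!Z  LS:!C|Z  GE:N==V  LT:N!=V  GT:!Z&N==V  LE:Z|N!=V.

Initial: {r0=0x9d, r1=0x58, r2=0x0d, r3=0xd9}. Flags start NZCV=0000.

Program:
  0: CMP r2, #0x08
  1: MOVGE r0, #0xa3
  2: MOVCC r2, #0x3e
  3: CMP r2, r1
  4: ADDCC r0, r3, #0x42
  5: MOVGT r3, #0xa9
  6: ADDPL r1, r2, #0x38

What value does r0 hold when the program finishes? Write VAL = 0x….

VAL = 0x1b

[0] flags=0010 → (cmp)
[1] flags=0010 GE?T → r0=0xa3
[2] flags=0010 CC?F → skip
[3] flags=1000 → (cmp)
[4] flags=1000 CC?T → r0=0x1b
[5] flags=1000 GT?F → skip
[6] flags=1000 PL?F → skip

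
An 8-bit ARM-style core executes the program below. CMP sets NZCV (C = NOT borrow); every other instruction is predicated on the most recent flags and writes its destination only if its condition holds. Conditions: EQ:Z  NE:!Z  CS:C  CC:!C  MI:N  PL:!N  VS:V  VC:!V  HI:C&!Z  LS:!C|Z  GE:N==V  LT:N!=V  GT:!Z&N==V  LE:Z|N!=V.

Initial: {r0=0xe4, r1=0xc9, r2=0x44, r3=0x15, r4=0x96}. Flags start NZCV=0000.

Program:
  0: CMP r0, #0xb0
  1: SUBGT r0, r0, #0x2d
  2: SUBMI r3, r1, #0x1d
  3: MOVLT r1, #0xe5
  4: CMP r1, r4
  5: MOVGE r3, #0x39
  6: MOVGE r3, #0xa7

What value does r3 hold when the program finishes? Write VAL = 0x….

VAL = 0xa7

0: ✓ CMP  NZCV=0010
1: ✓ SUBGT  r0←0xb7
2: · SUBMI
3: · MOVLT
4: ✓ CMP  NZCV=0010
5: ✓ MOVGE  r3←0x39
6: ✓ MOVGE  r3←0xa7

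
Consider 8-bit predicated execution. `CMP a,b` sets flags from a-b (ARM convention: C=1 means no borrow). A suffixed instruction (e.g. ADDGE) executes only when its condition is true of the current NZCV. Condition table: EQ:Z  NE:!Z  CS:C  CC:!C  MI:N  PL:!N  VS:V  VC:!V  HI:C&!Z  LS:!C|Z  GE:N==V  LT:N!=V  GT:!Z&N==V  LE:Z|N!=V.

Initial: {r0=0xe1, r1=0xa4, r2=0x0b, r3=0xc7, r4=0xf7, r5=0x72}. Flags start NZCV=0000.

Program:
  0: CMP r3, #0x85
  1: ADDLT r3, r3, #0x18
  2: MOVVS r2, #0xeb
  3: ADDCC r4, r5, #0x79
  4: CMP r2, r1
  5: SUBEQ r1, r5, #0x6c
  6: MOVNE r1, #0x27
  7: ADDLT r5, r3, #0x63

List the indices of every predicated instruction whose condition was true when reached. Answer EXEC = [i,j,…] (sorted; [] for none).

[0] flags=0010 → (cmp)
[1] flags=0010 LT?F → skip
[2] flags=0010 VS?F → skip
[3] flags=0010 CC?F → skip
[4] flags=0000 → (cmp)
[5] flags=0000 EQ?F → skip
[6] flags=0000 NE?T → r1=0x27
[7] flags=0000 LT?F → skip

EXEC = [6]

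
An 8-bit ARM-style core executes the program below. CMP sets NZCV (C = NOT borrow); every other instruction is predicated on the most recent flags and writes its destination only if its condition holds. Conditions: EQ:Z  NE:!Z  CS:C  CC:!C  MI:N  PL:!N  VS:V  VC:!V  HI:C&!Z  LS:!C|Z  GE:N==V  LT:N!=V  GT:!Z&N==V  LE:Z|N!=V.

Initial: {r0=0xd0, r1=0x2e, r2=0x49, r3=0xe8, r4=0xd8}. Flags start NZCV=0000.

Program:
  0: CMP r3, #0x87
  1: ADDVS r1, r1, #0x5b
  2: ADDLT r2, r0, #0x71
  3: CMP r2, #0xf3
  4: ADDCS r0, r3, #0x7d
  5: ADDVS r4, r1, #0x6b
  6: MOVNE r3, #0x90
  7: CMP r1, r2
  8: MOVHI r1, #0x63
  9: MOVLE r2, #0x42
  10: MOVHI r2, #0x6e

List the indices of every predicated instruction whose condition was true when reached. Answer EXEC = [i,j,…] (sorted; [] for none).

EXEC = [6,9]

0: ✓ CMP  NZCV=0010
1: · ADDVS
2: · ADDLT
3: ✓ CMP  NZCV=0000
4: · ADDCS
5: · ADDVS
6: ✓ MOVNE  r3←0x90
7: ✓ CMP  NZCV=1000
8: · MOVHI
9: ✓ MOVLE  r2←0x42
10: · MOVHI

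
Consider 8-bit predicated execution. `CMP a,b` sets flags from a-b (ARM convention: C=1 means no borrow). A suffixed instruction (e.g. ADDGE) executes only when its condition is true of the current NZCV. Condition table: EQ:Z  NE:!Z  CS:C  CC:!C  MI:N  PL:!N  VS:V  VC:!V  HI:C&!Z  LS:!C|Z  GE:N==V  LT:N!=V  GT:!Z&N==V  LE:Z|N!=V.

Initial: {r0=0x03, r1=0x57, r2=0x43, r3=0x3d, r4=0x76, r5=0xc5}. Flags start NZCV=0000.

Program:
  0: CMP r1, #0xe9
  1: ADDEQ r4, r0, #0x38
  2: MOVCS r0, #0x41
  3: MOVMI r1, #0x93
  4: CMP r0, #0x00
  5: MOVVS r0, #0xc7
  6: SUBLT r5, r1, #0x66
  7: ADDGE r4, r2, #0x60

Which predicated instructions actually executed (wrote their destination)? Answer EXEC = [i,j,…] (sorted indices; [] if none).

EXEC = [7]

0: ✓ CMP  NZCV=0000
1: · ADDEQ
2: · MOVCS
3: · MOVMI
4: ✓ CMP  NZCV=0010
5: · MOVVS
6: · SUBLT
7: ✓ ADDGE  r4←0xa3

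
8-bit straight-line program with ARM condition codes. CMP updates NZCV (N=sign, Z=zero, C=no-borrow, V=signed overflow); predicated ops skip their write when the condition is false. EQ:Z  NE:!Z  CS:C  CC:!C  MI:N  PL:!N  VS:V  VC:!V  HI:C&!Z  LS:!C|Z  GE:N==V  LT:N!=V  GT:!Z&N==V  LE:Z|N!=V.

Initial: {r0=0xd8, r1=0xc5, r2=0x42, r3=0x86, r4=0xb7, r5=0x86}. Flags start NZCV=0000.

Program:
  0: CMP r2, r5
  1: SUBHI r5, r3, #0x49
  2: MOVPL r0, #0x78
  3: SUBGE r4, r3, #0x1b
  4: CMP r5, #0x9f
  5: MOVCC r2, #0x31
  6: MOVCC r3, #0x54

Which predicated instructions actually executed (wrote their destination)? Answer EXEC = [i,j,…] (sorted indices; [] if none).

EXEC = [3,5,6]

[0] flags=1001 → (cmp)
[1] flags=1001 HI?F → skip
[2] flags=1001 PL?F → skip
[3] flags=1001 GE?T → r4=0x6b
[4] flags=1000 → (cmp)
[5] flags=1000 CC?T → r2=0x31
[6] flags=1000 CC?T → r3=0x54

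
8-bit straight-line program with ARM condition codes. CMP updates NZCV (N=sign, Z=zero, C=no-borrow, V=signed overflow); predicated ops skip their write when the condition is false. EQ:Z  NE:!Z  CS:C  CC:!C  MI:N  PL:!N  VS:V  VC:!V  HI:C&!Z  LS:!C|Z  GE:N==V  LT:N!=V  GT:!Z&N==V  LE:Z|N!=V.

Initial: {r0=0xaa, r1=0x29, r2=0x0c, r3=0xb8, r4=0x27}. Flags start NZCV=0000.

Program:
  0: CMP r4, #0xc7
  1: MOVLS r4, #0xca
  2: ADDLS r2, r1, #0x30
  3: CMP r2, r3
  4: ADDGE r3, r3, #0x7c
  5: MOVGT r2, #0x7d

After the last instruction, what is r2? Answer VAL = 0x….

VAL = 0x7d

[0] flags=0000 → (cmp)
[1] flags=0000 LS?T → r4=0xca
[2] flags=0000 LS?T → r2=0x59
[3] flags=1001 → (cmp)
[4] flags=1001 GE?T → r3=0x34
[5] flags=1001 GT?T → r2=0x7d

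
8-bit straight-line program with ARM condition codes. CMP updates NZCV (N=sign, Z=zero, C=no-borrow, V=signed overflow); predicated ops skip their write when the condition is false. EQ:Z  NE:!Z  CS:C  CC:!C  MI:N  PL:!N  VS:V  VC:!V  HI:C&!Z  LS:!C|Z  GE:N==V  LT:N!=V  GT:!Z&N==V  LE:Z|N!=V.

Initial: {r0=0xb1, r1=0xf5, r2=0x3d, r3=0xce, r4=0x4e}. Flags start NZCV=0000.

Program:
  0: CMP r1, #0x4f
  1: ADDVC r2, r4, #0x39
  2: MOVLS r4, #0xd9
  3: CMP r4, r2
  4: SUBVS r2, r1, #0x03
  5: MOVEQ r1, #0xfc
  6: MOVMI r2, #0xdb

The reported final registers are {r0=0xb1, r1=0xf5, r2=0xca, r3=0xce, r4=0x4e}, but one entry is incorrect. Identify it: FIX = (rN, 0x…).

FIX = (r2, 0xdb)

[0] flags=1010 → (cmp)
[1] flags=1010 VC?T → r2=0x87
[2] flags=1010 LS?F → skip
[3] flags=1001 → (cmp)
[4] flags=1001 VS?T → r2=0xf2
[5] flags=1001 EQ?F → skip
[6] flags=1001 MI?T → r2=0xdb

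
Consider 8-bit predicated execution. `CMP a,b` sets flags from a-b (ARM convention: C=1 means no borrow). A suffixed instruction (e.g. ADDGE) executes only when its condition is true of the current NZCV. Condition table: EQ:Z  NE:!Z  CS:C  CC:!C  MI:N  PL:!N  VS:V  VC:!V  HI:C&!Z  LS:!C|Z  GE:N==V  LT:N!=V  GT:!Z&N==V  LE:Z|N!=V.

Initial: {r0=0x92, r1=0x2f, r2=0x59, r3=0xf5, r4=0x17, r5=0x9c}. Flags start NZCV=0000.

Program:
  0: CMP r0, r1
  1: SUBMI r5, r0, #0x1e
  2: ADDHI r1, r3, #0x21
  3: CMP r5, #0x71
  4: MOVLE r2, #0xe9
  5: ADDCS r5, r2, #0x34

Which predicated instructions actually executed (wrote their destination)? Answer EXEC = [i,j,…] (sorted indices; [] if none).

EXEC = [2,4,5]

[0] flags=0011 → (cmp)
[1] flags=0011 MI?F → skip
[2] flags=0011 HI?T → r1=0x16
[3] flags=0011 → (cmp)
[4] flags=0011 LE?T → r2=0xe9
[5] flags=0011 CS?T → r5=0x1d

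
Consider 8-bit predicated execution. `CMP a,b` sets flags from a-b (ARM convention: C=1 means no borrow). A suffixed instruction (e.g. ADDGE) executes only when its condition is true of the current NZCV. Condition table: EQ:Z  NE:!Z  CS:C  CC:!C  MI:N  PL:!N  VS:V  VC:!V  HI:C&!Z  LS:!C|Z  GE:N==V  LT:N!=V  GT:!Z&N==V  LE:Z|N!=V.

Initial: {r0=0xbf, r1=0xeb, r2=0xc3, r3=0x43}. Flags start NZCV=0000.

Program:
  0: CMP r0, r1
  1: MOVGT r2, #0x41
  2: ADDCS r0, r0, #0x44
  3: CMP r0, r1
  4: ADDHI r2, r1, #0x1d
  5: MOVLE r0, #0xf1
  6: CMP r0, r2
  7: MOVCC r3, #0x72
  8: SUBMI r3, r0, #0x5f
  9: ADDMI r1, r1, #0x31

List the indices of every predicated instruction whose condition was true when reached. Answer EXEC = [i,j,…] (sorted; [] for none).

0: ✓ CMP  NZCV=1000
1: · MOVGT
2: · ADDCS
3: ✓ CMP  NZCV=1000
4: · ADDHI
5: ✓ MOVLE  r0←0xf1
6: ✓ CMP  NZCV=0010
7: · MOVCC
8: · SUBMI
9: · ADDMI

EXEC = [5]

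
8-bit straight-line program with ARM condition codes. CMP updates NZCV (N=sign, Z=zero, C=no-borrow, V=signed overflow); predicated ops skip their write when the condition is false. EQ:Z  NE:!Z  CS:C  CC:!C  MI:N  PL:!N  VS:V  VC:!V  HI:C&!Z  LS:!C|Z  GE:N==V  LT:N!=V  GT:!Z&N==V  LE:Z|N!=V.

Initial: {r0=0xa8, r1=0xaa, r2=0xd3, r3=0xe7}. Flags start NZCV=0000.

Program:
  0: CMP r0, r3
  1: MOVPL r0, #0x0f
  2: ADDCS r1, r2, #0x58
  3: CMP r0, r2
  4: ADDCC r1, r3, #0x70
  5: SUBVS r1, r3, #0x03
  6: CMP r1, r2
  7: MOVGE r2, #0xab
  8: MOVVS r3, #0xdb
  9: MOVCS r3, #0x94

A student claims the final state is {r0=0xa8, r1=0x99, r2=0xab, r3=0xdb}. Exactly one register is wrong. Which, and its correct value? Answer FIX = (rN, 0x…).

[0] flags=1000 → (cmp)
[1] flags=1000 PL?F → skip
[2] flags=1000 CS?F → skip
[3] flags=1000 → (cmp)
[4] flags=1000 CC?T → r1=0x57
[5] flags=1000 VS?F → skip
[6] flags=1001 → (cmp)
[7] flags=1001 GE?T → r2=0xab
[8] flags=1001 VS?T → r3=0xdb
[9] flags=1001 CS?F → skip

FIX = (r1, 0x57)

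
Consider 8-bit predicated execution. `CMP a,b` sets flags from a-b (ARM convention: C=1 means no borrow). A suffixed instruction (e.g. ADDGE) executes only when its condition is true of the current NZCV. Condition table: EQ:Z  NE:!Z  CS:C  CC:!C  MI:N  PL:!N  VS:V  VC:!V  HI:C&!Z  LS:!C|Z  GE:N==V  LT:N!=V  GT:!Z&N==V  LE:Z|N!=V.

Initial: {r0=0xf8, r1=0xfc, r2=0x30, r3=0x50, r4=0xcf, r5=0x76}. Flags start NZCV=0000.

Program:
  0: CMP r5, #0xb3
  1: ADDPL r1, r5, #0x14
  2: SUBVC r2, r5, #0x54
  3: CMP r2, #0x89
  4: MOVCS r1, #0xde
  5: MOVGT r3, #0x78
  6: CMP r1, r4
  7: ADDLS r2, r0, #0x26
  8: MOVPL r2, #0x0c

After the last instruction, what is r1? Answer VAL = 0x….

VAL = 0xfc

[0] flags=1001 → (cmp)
[1] flags=1001 PL?F → skip
[2] flags=1001 VC?F → skip
[3] flags=1001 → (cmp)
[4] flags=1001 CS?F → skip
[5] flags=1001 GT?T → r3=0x78
[6] flags=0010 → (cmp)
[7] flags=0010 LS?F → skip
[8] flags=0010 PL?T → r2=0x0c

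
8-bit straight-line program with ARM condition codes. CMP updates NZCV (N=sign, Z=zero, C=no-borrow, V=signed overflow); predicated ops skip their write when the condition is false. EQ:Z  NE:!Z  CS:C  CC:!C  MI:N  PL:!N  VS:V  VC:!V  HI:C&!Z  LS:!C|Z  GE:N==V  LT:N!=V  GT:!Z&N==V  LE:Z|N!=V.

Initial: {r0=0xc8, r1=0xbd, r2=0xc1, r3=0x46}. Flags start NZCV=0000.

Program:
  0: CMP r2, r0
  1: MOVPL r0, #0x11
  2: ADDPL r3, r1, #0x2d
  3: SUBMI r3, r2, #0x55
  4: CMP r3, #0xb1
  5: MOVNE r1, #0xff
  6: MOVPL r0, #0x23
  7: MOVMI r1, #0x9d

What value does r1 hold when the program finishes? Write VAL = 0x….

[0] flags=1000 → (cmp)
[1] flags=1000 PL?F → skip
[2] flags=1000 PL?F → skip
[3] flags=1000 MI?T → r3=0x6c
[4] flags=1001 → (cmp)
[5] flags=1001 NE?T → r1=0xff
[6] flags=1001 PL?F → skip
[7] flags=1001 MI?T → r1=0x9d

VAL = 0x9d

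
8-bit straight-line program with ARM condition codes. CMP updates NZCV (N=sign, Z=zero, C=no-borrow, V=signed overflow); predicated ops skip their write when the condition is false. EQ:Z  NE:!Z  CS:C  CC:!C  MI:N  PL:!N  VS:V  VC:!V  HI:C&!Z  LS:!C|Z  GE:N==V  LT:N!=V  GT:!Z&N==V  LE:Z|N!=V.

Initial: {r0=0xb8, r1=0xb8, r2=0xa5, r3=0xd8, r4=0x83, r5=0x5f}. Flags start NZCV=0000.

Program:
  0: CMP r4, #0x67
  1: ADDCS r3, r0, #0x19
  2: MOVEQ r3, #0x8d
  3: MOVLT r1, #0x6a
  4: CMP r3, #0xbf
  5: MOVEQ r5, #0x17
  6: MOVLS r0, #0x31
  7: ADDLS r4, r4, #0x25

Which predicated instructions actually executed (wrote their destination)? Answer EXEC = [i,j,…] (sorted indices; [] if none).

0: ✓ CMP  NZCV=0011
1: ✓ ADDCS  r3←0xd1
2: · MOVEQ
3: ✓ MOVLT  r1←0x6a
4: ✓ CMP  NZCV=0010
5: · MOVEQ
6: · MOVLS
7: · ADDLS

EXEC = [1,3]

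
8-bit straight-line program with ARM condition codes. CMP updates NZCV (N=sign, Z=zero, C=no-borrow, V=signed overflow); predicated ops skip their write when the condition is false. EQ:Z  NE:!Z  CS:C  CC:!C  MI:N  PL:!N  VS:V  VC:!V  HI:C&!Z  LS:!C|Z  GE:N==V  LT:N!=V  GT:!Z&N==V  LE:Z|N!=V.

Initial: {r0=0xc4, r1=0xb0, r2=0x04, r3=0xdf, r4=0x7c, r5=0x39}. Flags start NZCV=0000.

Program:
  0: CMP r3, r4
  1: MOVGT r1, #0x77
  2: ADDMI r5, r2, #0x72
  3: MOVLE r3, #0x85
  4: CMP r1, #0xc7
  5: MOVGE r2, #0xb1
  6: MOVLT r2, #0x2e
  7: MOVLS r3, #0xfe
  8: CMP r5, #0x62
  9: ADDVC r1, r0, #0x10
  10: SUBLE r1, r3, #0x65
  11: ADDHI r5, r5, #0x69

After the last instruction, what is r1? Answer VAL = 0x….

[0] flags=0011 → (cmp)
[1] flags=0011 GT?F → skip
[2] flags=0011 MI?F → skip
[3] flags=0011 LE?T → r3=0x85
[4] flags=1000 → (cmp)
[5] flags=1000 GE?F → skip
[6] flags=1000 LT?T → r2=0x2e
[7] flags=1000 LS?T → r3=0xfe
[8] flags=1000 → (cmp)
[9] flags=1000 VC?T → r1=0xd4
[10] flags=1000 LE?T → r1=0x99
[11] flags=1000 HI?F → skip

VAL = 0x99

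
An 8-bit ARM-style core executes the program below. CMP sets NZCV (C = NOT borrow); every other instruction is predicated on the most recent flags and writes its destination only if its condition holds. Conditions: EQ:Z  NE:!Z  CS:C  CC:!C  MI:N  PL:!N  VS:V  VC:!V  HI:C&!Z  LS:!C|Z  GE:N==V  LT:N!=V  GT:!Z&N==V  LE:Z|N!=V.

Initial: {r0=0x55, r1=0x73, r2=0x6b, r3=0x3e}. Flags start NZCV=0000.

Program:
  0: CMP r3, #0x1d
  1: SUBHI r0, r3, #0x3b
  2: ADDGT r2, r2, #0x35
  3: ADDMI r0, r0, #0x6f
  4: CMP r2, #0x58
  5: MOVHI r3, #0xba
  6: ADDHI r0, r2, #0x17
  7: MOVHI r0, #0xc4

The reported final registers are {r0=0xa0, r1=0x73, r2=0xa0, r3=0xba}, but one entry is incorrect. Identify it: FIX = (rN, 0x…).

[0] flags=0010 → (cmp)
[1] flags=0010 HI?T → r0=0x03
[2] flags=0010 GT?T → r2=0xa0
[3] flags=0010 MI?F → skip
[4] flags=0011 → (cmp)
[5] flags=0011 HI?T → r3=0xba
[6] flags=0011 HI?T → r0=0xb7
[7] flags=0011 HI?T → r0=0xc4

FIX = (r0, 0xc4)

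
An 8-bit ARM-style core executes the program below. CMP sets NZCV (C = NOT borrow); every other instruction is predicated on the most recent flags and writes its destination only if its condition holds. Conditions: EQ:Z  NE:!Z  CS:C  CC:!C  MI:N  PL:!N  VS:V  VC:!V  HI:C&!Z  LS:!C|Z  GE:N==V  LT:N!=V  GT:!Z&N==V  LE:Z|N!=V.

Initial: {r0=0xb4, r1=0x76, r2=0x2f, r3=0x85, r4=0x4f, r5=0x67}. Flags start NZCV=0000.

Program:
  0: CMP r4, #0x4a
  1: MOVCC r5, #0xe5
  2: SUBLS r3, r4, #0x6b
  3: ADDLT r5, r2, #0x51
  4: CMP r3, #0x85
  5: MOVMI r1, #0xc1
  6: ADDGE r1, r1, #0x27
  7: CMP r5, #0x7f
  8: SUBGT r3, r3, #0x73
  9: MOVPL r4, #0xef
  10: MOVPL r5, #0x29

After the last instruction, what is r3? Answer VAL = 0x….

VAL = 0x85

[0] flags=0010 → (cmp)
[1] flags=0010 CC?F → skip
[2] flags=0010 LS?F → skip
[3] flags=0010 LT?F → skip
[4] flags=0110 → (cmp)
[5] flags=0110 MI?F → skip
[6] flags=0110 GE?T → r1=0x9d
[7] flags=1000 → (cmp)
[8] flags=1000 GT?F → skip
[9] flags=1000 PL?F → skip
[10] flags=1000 PL?F → skip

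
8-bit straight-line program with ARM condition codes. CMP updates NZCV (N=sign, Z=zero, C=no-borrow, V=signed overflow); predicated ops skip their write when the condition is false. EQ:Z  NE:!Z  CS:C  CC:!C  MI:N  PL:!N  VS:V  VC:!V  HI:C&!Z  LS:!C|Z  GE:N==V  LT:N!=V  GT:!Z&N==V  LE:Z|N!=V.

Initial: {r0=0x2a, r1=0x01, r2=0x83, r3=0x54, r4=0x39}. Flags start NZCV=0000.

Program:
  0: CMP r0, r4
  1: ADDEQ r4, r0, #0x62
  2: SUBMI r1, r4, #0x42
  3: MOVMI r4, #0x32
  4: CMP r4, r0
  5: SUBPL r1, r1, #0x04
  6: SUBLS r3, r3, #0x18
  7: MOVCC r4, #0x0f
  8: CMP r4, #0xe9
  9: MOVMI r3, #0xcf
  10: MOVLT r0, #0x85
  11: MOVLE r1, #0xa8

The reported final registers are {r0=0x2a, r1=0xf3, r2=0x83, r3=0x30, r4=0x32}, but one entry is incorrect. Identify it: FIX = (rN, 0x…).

[0] flags=1000 → (cmp)
[1] flags=1000 EQ?F → skip
[2] flags=1000 MI?T → r1=0xf7
[3] flags=1000 MI?T → r4=0x32
[4] flags=0010 → (cmp)
[5] flags=0010 PL?T → r1=0xf3
[6] flags=0010 LS?F → skip
[7] flags=0010 CC?F → skip
[8] flags=0000 → (cmp)
[9] flags=0000 MI?F → skip
[10] flags=0000 LT?F → skip
[11] flags=0000 LE?F → skip

FIX = (r3, 0x54)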